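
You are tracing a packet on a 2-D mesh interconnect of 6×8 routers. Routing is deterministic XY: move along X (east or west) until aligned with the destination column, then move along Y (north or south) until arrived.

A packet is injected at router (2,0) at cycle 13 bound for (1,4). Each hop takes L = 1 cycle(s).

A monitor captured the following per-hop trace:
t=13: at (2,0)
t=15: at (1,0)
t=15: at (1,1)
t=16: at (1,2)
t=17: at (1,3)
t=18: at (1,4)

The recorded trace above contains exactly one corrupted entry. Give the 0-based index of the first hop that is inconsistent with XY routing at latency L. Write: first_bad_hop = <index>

hop 1: step (-1,+0), +2 cyc — BAD: Δcyc=2≠L

first_bad_hop = 1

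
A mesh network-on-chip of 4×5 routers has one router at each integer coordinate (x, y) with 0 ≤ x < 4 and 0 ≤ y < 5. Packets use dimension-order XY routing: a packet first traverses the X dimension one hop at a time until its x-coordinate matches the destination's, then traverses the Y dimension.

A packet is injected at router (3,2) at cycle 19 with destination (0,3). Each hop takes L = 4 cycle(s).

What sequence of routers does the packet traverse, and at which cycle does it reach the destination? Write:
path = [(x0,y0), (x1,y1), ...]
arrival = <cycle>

#0 — 3,2 | c19
#1 — 2,2 | c23 | W
#2 — 1,2 | c27 | W
#3 — 0,2 | c31 | W
#4 — 0,3 | c35 | N

path = [(3,2), (2,2), (1,2), (0,2), (0,3)]
arrival = 35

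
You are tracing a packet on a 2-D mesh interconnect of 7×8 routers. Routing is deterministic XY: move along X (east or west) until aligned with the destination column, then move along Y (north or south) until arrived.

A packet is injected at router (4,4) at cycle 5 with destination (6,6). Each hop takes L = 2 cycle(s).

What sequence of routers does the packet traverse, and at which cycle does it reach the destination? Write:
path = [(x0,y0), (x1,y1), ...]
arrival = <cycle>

path = [(4,4), (5,4), (6,4), (6,5), (6,6)]
arrival = 13

#0 — 4,4 | c5
#1 — 5,4 | c7 | E
#2 — 6,4 | c9 | E
#3 — 6,5 | c11 | N
#4 — 6,6 | c13 | N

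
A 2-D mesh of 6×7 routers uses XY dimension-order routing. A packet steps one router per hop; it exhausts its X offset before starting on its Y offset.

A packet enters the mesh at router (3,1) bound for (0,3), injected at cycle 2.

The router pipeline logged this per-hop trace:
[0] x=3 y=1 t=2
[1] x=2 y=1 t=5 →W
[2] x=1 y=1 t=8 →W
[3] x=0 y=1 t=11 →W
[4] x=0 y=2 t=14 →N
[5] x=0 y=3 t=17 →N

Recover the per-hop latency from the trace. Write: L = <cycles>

L = 3

Between hops 0 and 1 the cycle counter advances 5 − 2 = 3.
Each hop adds L, hence L = 3.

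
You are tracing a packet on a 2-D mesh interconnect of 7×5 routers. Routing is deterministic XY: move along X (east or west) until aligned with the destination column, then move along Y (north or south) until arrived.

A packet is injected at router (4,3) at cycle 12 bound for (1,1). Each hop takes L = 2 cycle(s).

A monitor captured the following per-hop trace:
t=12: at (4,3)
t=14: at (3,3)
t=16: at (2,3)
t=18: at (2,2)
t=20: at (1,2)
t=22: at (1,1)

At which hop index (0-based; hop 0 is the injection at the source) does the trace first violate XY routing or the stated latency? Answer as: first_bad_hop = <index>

hop 1: step (-1,+0), +2 cyc — ok
hop 2: step (-1,+0), +2 cyc — ok
hop 3: step (+0,-1), +2 cyc — BAD: Y-move but x=2≠1

first_bad_hop = 3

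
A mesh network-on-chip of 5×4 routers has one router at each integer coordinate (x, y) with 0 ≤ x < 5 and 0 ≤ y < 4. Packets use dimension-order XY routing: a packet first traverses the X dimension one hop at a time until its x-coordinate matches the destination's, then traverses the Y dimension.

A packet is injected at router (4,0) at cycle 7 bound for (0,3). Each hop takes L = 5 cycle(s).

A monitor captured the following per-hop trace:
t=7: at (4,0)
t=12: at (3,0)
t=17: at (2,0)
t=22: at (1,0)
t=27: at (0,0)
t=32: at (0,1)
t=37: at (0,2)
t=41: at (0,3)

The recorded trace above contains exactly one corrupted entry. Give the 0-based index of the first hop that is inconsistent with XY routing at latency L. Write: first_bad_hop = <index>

hop 1: step (-1,+0), +5 cyc — ok
hop 2: step (-1,+0), +5 cyc — ok
hop 3: step (-1,+0), +5 cyc — ok
hop 4: step (-1,+0), +5 cyc — ok
hop 5: step (+0,+1), +5 cyc — ok
hop 6: step (+0,+1), +5 cyc — ok
hop 7: step (+0,+1), +4 cyc — BAD: Δcyc=4≠L

first_bad_hop = 7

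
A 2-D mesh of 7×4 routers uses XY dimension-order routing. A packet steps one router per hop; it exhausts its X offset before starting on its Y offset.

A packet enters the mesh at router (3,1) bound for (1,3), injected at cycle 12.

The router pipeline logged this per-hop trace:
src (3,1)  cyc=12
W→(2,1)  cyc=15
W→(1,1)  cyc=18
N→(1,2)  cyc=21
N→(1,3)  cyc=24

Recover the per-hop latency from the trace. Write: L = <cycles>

Δcyc across hop 0→1: 15 − 12 = 3.
That increment is L by definition: L = 3.

L = 3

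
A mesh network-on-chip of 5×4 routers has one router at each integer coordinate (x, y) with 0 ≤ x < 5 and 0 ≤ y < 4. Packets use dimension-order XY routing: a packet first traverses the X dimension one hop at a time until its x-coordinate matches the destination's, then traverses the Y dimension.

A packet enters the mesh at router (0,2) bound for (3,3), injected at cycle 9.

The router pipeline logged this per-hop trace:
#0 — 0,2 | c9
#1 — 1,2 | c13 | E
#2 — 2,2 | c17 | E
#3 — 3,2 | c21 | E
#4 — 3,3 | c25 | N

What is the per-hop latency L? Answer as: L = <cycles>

cyc[1] − cyc[0] = 13 − 9 = 4.
That increment is L by definition: L = 4.

L = 4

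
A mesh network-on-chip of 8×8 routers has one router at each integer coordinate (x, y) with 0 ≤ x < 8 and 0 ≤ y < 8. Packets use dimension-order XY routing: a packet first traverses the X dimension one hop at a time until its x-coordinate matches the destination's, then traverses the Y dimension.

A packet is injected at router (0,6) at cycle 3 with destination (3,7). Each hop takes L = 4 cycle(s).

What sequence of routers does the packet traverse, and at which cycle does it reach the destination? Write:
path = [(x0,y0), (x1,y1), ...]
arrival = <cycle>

t=3: at (0,6)
t=7: at (1,6) after E
t=11: at (2,6) after E
t=15: at (3,6) after E
t=19: at (3,7) after N

path = [(0,6), (1,6), (2,6), (3,6), (3,7)]
arrival = 19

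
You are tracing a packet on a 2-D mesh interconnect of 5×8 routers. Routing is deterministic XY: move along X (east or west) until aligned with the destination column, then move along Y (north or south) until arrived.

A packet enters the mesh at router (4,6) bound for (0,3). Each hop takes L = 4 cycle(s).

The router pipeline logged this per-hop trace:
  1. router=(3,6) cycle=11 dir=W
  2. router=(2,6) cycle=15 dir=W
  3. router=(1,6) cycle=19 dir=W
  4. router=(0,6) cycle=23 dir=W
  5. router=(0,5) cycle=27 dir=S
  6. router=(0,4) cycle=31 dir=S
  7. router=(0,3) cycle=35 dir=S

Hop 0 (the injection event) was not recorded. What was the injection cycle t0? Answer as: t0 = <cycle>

t0 = 7

At hop 1 the cycle is 11; in general cyc_k = t0 + kL.
So t0 = 11 − 1·4 = 7.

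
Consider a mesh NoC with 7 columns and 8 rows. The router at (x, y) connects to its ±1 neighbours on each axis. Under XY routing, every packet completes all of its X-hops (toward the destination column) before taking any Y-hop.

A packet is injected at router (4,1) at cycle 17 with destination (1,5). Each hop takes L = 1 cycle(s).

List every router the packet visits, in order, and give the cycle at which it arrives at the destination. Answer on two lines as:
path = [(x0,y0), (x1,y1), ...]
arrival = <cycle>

  0. router=(4,1) cycle=17 (inject)
  1. router=(3,1) cycle=18 dir=W
  2. router=(2,1) cycle=19 dir=W
  3. router=(1,1) cycle=20 dir=W
  4. router=(1,2) cycle=21 dir=N
  5. router=(1,3) cycle=22 dir=N
  6. router=(1,4) cycle=23 dir=N
  7. router=(1,5) cycle=24 dir=N

path = [(4,1), (3,1), (2,1), (1,1), (1,2), (1,3), (1,4), (1,5)]
arrival = 24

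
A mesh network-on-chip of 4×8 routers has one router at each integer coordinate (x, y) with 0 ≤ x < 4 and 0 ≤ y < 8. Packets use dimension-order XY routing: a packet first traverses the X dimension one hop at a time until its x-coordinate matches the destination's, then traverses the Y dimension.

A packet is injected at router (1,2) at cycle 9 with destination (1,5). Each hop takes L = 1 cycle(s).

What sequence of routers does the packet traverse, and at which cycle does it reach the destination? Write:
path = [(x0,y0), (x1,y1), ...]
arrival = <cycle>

path = [(1,2), (1,3), (1,4), (1,5)]
arrival = 12

[0] x=1 y=2 t=9
[1] x=1 y=3 t=10 →N
[2] x=1 y=4 t=11 →N
[3] x=1 y=5 t=12 →N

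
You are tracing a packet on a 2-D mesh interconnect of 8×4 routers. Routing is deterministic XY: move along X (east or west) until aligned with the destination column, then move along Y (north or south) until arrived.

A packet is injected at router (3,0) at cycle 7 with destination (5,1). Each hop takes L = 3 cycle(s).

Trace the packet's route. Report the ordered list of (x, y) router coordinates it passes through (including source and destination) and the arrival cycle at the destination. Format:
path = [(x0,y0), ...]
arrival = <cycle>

[0] x=3 y=0 t=7
[1] x=4 y=0 t=10 →E
[2] x=5 y=0 t=13 →E
[3] x=5 y=1 t=16 →N

path = [(3,0), (4,0), (5,0), (5,1)]
arrival = 16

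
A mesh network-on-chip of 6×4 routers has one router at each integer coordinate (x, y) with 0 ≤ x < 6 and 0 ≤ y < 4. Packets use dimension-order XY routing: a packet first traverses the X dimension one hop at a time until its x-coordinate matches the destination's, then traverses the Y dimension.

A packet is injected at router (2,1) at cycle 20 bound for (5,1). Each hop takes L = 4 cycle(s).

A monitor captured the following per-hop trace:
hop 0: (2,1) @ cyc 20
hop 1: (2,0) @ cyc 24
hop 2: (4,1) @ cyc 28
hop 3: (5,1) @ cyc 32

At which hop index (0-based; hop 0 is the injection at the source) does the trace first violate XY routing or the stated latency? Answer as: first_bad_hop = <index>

first_bad_hop = 1

  1: Δx=+0 Δy=-1 Δt=4 [BAD: Y-move but x=2≠5]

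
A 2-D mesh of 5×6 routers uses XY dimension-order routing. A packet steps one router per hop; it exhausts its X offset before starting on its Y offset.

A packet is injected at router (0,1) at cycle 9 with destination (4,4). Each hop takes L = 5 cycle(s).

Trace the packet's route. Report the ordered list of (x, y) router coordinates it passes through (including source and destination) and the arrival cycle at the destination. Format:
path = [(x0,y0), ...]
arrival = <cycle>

path = [(0,1), (1,1), (2,1), (3,1), (4,1), (4,2), (4,3), (4,4)]
arrival = 44

#0 — 0,1 | c9
#1 — 1,1 | c14 | E
#2 — 2,1 | c19 | E
#3 — 3,1 | c24 | E
#4 — 4,1 | c29 | E
#5 — 4,2 | c34 | N
#6 — 4,3 | c39 | N
#7 — 4,4 | c44 | N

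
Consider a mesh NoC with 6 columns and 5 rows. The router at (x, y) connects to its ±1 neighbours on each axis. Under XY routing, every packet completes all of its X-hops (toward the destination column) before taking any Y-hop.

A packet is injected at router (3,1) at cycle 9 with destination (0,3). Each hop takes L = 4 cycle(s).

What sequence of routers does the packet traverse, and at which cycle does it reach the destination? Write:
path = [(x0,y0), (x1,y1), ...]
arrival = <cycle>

src (3,1)  cyc=9
W→(2,1)  cyc=13
W→(1,1)  cyc=17
W→(0,1)  cyc=21
N→(0,2)  cyc=25
N→(0,3)  cyc=29

path = [(3,1), (2,1), (1,1), (0,1), (0,2), (0,3)]
arrival = 29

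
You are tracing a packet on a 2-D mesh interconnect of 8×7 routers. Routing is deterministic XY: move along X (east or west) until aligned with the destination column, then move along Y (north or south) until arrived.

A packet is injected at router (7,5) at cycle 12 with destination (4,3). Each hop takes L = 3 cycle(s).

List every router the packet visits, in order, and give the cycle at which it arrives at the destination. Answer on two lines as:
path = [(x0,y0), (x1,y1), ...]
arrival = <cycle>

path = [(7,5), (6,5), (5,5), (4,5), (4,4), (4,3)]
arrival = 27

src (7,5)  cyc=12
W→(6,5)  cyc=15
W→(5,5)  cyc=18
W→(4,5)  cyc=21
S→(4,4)  cyc=24
S→(4,3)  cyc=27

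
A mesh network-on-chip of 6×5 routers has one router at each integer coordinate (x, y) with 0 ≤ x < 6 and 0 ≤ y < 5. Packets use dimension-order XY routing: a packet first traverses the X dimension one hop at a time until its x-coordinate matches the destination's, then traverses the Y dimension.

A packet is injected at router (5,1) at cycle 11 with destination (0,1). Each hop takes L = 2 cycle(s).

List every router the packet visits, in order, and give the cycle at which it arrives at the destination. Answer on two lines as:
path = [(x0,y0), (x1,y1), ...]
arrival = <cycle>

path = [(5,1), (4,1), (3,1), (2,1), (1,1), (0,1)]
arrival = 21

  0. router=(5,1) cycle=11 (inject)
  1. router=(4,1) cycle=13 dir=W
  2. router=(3,1) cycle=15 dir=W
  3. router=(2,1) cycle=17 dir=W
  4. router=(1,1) cycle=19 dir=W
  5. router=(0,1) cycle=21 dir=W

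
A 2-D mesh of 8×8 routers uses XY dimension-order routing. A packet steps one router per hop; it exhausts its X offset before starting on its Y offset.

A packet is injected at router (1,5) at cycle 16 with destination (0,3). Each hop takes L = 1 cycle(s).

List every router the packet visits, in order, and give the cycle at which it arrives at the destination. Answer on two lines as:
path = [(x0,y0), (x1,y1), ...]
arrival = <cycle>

t=16: at (1,5)
t=17: at (0,5) after W
t=18: at (0,4) after S
t=19: at (0,3) after S

path = [(1,5), (0,5), (0,4), (0,3)]
arrival = 19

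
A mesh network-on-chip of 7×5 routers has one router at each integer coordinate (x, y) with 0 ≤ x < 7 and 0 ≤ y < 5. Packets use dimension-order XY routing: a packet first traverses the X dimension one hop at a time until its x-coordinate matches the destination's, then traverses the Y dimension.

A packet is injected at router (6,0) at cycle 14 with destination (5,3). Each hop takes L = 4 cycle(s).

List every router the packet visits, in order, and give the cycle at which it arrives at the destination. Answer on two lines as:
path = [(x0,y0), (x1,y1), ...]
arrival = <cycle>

path = [(6,0), (5,0), (5,1), (5,2), (5,3)]
arrival = 30

t=14: at (6,0)
t=18: at (5,0) after W
t=22: at (5,1) after N
t=26: at (5,2) after N
t=30: at (5,3) after N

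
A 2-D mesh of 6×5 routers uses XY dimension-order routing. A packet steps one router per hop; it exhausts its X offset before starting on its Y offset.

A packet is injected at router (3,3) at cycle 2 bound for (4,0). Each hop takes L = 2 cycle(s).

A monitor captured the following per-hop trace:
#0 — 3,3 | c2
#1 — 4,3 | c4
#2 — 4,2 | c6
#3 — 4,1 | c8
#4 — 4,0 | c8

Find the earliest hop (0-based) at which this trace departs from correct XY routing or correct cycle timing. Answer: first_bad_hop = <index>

hop 1: step (+1,+0), +2 cyc — ok
hop 2: step (+0,-1), +2 cyc — ok
hop 3: step (+0,-1), +2 cyc — ok
hop 4: step (+0,-1), +0 cyc — BAD: Δcyc=0≠L

first_bad_hop = 4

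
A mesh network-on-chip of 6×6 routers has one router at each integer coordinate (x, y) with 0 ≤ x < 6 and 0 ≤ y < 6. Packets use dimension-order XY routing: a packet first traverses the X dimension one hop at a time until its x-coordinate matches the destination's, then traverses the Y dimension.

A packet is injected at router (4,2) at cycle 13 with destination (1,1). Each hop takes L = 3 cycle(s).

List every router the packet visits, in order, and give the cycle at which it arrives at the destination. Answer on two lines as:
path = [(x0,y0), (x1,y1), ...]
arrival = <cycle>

src (4,2)  cyc=13
W→(3,2)  cyc=16
W→(2,2)  cyc=19
W→(1,2)  cyc=22
S→(1,1)  cyc=25

path = [(4,2), (3,2), (2,2), (1,2), (1,1)]
arrival = 25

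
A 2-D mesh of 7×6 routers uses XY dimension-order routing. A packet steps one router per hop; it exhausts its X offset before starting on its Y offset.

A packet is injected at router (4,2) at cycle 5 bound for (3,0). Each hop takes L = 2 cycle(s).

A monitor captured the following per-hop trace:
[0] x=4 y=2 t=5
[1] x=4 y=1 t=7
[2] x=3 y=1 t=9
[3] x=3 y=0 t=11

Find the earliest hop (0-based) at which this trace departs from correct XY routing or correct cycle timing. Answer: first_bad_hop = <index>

first_bad_hop = 1

check 1→ d=(0,-1) cyc+2: BAD: Y-move but x=4≠3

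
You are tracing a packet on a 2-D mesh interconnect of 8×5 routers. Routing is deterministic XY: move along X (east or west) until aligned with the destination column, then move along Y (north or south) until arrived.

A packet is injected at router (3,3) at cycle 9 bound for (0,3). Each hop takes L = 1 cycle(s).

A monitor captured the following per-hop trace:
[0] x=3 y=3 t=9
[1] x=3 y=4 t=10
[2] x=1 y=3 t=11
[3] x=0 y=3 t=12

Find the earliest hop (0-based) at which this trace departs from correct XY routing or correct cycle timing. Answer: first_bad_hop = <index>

first_bad_hop = 1

hop 1: step (+0,+1), +1 cyc — BAD: Y-move but x=3≠0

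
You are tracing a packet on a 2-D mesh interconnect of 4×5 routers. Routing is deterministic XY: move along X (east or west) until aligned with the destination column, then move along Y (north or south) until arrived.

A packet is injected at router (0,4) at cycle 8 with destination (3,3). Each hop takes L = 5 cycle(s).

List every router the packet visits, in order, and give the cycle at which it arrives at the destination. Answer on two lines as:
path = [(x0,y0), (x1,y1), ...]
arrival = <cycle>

hop 0: (0,4) @ cyc 8
hop 1: (1,4) @ cyc 13  [E]
hop 2: (2,4) @ cyc 18  [E]
hop 3: (3,4) @ cyc 23  [E]
hop 4: (3,3) @ cyc 28  [S]

path = [(0,4), (1,4), (2,4), (3,4), (3,3)]
arrival = 28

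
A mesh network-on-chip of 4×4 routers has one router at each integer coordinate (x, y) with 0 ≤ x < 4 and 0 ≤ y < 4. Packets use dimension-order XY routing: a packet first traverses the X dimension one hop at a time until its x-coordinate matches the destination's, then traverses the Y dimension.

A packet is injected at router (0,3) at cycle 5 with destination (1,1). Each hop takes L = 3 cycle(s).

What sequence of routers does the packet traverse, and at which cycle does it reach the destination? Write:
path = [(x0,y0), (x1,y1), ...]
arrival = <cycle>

  0. router=(0,3) cycle=5 (inject)
  1. router=(1,3) cycle=8 dir=E
  2. router=(1,2) cycle=11 dir=S
  3. router=(1,1) cycle=14 dir=S

path = [(0,3), (1,3), (1,2), (1,1)]
arrival = 14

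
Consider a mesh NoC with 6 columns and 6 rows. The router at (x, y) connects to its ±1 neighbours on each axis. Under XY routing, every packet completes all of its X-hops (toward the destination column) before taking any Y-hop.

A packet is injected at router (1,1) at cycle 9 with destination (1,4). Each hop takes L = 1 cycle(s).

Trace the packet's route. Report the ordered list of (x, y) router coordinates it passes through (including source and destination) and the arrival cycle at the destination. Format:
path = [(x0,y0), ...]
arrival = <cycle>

[0] x=1 y=1 t=9
[1] x=1 y=2 t=10 →N
[2] x=1 y=3 t=11 →N
[3] x=1 y=4 t=12 →N

path = [(1,1), (1,2), (1,3), (1,4)]
arrival = 12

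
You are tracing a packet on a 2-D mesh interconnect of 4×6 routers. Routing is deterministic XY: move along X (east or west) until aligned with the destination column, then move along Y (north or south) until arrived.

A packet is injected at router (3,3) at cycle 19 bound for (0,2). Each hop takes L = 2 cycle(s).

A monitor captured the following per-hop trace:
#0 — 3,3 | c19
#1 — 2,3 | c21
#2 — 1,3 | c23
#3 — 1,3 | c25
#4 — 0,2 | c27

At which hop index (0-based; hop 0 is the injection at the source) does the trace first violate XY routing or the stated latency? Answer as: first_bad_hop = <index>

  1: Δx=-1 Δy=+0 Δt=2 [ok]
  2: Δx=-1 Δy=+0 Δt=2 [ok]
  3: Δx=+0 Δy=+0 Δt=2 [BAD: non-unit step]

first_bad_hop = 3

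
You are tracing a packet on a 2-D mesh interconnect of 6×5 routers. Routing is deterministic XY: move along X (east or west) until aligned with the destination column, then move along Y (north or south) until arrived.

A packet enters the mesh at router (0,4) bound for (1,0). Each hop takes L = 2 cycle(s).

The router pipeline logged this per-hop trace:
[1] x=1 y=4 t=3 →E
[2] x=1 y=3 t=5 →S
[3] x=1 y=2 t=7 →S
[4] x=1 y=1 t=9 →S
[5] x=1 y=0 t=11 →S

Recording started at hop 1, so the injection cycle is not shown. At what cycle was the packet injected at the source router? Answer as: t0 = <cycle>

Hop 1 reached at cycle 3; hop k is at t0 + k·L.
t0 = cyc[1] − L = 3 − 2 = 1.

t0 = 1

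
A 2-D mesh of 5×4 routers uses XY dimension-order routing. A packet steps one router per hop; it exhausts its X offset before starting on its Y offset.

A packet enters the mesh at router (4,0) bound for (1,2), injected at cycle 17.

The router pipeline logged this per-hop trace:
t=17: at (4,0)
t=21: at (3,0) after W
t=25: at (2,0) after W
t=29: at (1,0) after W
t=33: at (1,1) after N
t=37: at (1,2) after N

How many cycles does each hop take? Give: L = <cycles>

L = 4

Between hops 0 and 1 the cycle counter advances 21 − 17 = 4.
One hop costs L cycles, so L = 4.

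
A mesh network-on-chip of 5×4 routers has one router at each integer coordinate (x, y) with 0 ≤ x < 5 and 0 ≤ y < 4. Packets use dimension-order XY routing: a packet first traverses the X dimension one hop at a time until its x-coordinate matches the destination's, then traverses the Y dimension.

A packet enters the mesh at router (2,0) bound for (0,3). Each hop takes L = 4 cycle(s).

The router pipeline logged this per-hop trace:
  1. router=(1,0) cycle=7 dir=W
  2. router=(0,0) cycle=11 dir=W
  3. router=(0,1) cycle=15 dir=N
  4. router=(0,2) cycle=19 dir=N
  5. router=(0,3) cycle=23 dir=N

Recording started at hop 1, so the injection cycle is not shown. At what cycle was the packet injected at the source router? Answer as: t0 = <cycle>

t0 = 3

The first recorded entry is hop 1 at cycle 7.
Subtract one hop: t0 = 7 − 4 = 3.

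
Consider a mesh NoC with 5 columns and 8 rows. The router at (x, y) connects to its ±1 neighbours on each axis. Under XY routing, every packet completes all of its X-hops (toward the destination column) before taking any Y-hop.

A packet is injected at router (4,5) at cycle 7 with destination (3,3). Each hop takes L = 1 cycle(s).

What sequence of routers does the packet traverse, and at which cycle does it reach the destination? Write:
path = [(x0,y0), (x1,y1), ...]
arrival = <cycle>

path = [(4,5), (3,5), (3,4), (3,3)]
arrival = 10

hop 0: (4,5) @ cyc 7
hop 1: (3,5) @ cyc 8  [W]
hop 2: (3,4) @ cyc 9  [S]
hop 3: (3,3) @ cyc 10  [S]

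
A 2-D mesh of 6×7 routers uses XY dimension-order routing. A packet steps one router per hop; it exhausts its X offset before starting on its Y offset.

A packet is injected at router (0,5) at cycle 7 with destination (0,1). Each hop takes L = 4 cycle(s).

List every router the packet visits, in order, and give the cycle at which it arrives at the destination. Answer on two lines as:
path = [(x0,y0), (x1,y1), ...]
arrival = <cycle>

path = [(0,5), (0,4), (0,3), (0,2), (0,1)]
arrival = 23

#0 — 0,5 | c7
#1 — 0,4 | c11 | S
#2 — 0,3 | c15 | S
#3 — 0,2 | c19 | S
#4 — 0,1 | c23 | S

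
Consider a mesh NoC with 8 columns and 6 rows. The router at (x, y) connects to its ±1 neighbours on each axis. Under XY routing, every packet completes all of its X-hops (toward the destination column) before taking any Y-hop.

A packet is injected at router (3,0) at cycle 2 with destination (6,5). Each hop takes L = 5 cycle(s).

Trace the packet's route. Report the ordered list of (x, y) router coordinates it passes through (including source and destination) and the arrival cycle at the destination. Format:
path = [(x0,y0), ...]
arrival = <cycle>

  0. router=(3,0) cycle=2 (inject)
  1. router=(4,0) cycle=7 dir=E
  2. router=(5,0) cycle=12 dir=E
  3. router=(6,0) cycle=17 dir=E
  4. router=(6,1) cycle=22 dir=N
  5. router=(6,2) cycle=27 dir=N
  6. router=(6,3) cycle=32 dir=N
  7. router=(6,4) cycle=37 dir=N
  8. router=(6,5) cycle=42 dir=N

path = [(3,0), (4,0), (5,0), (6,0), (6,1), (6,2), (6,3), (6,4), (6,5)]
arrival = 42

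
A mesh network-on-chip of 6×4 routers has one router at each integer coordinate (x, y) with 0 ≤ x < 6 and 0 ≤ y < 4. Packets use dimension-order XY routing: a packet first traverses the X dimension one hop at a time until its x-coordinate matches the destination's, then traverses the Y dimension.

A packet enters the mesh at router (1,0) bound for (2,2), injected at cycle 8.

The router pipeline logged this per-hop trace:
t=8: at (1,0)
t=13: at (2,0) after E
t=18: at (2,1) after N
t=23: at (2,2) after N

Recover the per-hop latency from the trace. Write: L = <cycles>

L = 5

cyc[1] − cyc[0] = 13 − 8 = 5.
One hop costs L cycles, so L = 5.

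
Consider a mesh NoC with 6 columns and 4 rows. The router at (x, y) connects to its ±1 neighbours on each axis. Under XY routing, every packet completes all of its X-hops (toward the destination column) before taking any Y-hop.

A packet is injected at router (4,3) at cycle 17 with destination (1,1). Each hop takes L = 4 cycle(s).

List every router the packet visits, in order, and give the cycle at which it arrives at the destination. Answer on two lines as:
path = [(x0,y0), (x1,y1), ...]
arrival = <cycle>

  0. router=(4,3) cycle=17 (inject)
  1. router=(3,3) cycle=21 dir=W
  2. router=(2,3) cycle=25 dir=W
  3. router=(1,3) cycle=29 dir=W
  4. router=(1,2) cycle=33 dir=S
  5. router=(1,1) cycle=37 dir=S

path = [(4,3), (3,3), (2,3), (1,3), (1,2), (1,1)]
arrival = 37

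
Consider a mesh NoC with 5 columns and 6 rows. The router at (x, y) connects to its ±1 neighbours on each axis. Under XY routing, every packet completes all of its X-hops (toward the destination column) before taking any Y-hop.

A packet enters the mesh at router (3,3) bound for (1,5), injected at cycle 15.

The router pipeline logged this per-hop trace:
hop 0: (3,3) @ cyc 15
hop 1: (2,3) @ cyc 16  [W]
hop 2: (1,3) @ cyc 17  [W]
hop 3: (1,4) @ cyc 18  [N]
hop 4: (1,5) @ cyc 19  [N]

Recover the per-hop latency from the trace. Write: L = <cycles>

cyc[1] − cyc[0] = 16 − 15 = 1.
That increment is L by definition: L = 1.

L = 1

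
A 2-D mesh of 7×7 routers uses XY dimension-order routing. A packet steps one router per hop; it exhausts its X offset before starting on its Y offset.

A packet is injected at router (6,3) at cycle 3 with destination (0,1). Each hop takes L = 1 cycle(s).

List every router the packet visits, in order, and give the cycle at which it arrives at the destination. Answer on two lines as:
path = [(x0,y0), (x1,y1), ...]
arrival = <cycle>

path = [(6,3), (5,3), (4,3), (3,3), (2,3), (1,3), (0,3), (0,2), (0,1)]
arrival = 11

hop 0: (6,3) @ cyc 3
hop 1: (5,3) @ cyc 4  [W]
hop 2: (4,3) @ cyc 5  [W]
hop 3: (3,3) @ cyc 6  [W]
hop 4: (2,3) @ cyc 7  [W]
hop 5: (1,3) @ cyc 8  [W]
hop 6: (0,3) @ cyc 9  [W]
hop 7: (0,2) @ cyc 10  [S]
hop 8: (0,1) @ cyc 11  [S]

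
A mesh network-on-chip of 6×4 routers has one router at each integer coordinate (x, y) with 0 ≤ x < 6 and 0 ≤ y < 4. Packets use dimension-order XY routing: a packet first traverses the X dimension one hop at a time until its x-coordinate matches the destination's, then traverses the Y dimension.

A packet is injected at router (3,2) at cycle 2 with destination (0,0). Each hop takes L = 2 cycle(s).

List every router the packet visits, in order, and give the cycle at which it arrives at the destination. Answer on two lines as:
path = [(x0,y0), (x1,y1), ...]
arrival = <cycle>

path = [(3,2), (2,2), (1,2), (0,2), (0,1), (0,0)]
arrival = 12

src (3,2)  cyc=2
W→(2,2)  cyc=4
W→(1,2)  cyc=6
W→(0,2)  cyc=8
S→(0,1)  cyc=10
S→(0,0)  cyc=12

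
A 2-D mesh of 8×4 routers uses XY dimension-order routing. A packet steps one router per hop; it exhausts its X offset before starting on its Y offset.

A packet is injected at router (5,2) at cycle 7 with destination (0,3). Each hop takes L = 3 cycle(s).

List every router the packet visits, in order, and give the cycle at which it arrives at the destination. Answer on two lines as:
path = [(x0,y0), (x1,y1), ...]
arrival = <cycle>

src (5,2)  cyc=7
W→(4,2)  cyc=10
W→(3,2)  cyc=13
W→(2,2)  cyc=16
W→(1,2)  cyc=19
W→(0,2)  cyc=22
N→(0,3)  cyc=25

path = [(5,2), (4,2), (3,2), (2,2), (1,2), (0,2), (0,3)]
arrival = 25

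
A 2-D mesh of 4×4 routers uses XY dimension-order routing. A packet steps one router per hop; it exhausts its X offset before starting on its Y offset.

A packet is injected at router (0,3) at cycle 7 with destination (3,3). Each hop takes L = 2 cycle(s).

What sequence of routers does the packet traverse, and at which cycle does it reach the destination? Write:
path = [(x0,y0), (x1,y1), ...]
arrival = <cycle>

  0. router=(0,3) cycle=7 (inject)
  1. router=(1,3) cycle=9 dir=E
  2. router=(2,3) cycle=11 dir=E
  3. router=(3,3) cycle=13 dir=E

path = [(0,3), (1,3), (2,3), (3,3)]
arrival = 13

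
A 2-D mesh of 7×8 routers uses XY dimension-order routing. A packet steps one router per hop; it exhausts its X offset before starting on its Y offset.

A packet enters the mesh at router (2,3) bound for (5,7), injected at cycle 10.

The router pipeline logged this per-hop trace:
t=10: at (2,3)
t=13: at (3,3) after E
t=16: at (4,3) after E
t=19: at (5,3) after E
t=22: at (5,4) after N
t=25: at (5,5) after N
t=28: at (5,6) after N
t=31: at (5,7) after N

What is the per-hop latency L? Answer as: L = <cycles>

cyc[1] − cyc[0] = 13 − 10 = 3.
Per-hop latency L = Δcyc = 3.

L = 3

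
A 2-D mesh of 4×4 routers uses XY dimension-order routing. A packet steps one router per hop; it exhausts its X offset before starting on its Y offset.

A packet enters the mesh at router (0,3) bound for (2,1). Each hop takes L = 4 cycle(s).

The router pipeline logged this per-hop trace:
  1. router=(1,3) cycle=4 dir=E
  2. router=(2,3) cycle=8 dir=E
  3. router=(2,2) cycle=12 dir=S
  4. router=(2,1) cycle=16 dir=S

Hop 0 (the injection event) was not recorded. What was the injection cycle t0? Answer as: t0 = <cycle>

Hop 1 reached at cycle 4; hop k is at t0 + k·L.
So t0 = 4 − 1·4 = 0.

t0 = 0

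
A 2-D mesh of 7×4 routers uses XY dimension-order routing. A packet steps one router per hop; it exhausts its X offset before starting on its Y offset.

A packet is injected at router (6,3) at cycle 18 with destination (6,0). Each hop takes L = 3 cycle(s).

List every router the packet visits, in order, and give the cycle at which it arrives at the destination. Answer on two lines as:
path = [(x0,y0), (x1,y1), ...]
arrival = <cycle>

path = [(6,3), (6,2), (6,1), (6,0)]
arrival = 27

hop 0: (6,3) @ cyc 18
hop 1: (6,2) @ cyc 21  [S]
hop 2: (6,1) @ cyc 24  [S]
hop 3: (6,0) @ cyc 27  [S]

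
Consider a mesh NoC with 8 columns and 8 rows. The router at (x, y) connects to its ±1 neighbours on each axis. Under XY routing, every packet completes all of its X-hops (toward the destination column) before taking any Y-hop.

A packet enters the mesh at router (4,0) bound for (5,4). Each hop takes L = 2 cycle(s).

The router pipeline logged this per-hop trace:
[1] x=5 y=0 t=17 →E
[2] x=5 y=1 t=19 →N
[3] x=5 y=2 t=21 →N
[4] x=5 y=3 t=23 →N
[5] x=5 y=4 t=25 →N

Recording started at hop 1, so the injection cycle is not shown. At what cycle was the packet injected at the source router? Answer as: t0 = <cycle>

Hop 1 reached at cycle 17; hop k is at t0 + k·L.
t0 = cyc[1] − L = 17 − 2 = 15.

t0 = 15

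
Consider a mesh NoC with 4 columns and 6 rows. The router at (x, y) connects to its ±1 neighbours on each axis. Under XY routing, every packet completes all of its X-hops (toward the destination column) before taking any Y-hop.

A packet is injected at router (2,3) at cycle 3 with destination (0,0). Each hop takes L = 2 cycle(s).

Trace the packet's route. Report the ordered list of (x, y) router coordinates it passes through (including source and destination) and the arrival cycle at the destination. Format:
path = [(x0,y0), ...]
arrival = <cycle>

path = [(2,3), (1,3), (0,3), (0,2), (0,1), (0,0)]
arrival = 13

hop 0: (2,3) @ cyc 3
hop 1: (1,3) @ cyc 5  [W]
hop 2: (0,3) @ cyc 7  [W]
hop 3: (0,2) @ cyc 9  [S]
hop 4: (0,1) @ cyc 11  [S]
hop 5: (0,0) @ cyc 13  [S]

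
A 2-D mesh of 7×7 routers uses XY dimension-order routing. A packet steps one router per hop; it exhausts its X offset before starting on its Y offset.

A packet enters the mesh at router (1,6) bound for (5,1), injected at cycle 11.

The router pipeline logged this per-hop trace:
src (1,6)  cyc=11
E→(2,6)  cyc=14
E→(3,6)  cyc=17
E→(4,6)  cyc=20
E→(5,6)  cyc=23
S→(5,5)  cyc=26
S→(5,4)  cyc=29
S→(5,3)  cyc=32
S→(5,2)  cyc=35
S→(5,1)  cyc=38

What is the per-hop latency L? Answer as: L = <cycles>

L = 3

Δcyc across hop 0→1: 14 − 11 = 3.
Per-hop latency L = Δcyc = 3.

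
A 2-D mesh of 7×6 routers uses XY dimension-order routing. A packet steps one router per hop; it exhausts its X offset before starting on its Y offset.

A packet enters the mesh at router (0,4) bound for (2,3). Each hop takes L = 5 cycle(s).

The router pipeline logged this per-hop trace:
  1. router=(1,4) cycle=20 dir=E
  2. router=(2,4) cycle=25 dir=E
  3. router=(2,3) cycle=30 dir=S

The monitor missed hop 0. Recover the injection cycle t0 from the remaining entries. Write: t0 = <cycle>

cyc[1] = 20 and cyc[k] = t0 + k·L for every k.
t0 = cyc[1] − L = 20 − 5 = 15.

t0 = 15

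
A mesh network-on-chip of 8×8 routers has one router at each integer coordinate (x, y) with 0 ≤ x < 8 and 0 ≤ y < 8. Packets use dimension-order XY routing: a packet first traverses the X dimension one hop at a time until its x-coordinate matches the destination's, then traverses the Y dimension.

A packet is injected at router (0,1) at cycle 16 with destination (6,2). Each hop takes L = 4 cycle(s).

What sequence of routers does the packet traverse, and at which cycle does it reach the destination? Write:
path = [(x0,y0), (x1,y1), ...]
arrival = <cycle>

path = [(0,1), (1,1), (2,1), (3,1), (4,1), (5,1), (6,1), (6,2)]
arrival = 44

hop 0: (0,1) @ cyc 16
hop 1: (1,1) @ cyc 20  [E]
hop 2: (2,1) @ cyc 24  [E]
hop 3: (3,1) @ cyc 28  [E]
hop 4: (4,1) @ cyc 32  [E]
hop 5: (5,1) @ cyc 36  [E]
hop 6: (6,1) @ cyc 40  [E]
hop 7: (6,2) @ cyc 44  [N]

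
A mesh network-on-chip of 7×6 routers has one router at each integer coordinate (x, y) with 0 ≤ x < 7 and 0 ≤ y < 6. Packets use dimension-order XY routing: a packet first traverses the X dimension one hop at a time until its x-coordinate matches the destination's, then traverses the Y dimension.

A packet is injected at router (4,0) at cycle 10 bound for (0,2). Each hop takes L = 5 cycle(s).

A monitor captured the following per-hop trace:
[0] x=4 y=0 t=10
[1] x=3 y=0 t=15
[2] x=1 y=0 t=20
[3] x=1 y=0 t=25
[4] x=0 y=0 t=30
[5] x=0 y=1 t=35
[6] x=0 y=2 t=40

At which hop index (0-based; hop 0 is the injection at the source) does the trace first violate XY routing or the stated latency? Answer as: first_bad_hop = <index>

first_bad_hop = 2

[1] (-1,+0) / 5c ⇒ ok
[2] (-2,+0) / 5c ⇒ BAD: non-unit step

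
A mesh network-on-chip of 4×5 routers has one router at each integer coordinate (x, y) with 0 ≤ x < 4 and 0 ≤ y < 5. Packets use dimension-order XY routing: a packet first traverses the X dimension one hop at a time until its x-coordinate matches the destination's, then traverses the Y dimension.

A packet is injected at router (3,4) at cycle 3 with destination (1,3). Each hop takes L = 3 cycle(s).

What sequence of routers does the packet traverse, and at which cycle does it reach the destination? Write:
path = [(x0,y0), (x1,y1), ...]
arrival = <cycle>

path = [(3,4), (2,4), (1,4), (1,3)]
arrival = 12

  0. router=(3,4) cycle=3 (inject)
  1. router=(2,4) cycle=6 dir=W
  2. router=(1,4) cycle=9 dir=W
  3. router=(1,3) cycle=12 dir=S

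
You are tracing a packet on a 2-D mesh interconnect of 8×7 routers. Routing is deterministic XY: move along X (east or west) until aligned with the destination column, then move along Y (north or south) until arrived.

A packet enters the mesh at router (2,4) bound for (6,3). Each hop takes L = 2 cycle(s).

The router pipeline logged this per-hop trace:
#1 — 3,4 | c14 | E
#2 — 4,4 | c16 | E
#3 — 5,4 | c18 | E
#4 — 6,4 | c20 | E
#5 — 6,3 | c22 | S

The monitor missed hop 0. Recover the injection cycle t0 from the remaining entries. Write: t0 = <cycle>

t0 = 12

cyc[1] = 14 and cyc[k] = t0 + k·L for every k.
t0 = cyc[1] − L = 14 − 2 = 12.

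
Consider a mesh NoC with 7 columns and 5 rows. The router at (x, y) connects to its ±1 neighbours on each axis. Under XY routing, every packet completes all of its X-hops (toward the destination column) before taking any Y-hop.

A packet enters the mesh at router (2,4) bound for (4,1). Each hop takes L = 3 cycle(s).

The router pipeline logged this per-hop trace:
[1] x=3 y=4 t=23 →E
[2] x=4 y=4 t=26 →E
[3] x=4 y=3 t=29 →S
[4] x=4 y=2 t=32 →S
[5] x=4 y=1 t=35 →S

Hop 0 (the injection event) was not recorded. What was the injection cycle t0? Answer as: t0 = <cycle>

At hop 1 the cycle is 23; in general cyc_k = t0 + kL.
Therefore t0 = 23 − L = 20.

t0 = 20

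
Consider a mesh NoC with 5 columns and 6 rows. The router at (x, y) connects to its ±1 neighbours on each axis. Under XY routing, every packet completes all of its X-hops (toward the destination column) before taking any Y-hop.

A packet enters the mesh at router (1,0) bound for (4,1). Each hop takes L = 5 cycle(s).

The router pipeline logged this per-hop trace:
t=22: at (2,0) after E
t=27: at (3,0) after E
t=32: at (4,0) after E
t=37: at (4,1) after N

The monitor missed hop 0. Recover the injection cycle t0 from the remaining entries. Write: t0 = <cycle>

The first recorded entry is hop 1 at cycle 22.
Therefore t0 = 22 − L = 17.

t0 = 17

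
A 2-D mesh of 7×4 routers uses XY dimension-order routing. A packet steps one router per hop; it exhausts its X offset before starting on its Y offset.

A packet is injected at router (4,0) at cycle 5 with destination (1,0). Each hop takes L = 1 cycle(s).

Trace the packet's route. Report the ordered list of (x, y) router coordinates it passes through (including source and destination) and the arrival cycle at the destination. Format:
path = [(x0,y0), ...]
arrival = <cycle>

hop 0: (4,0) @ cyc 5
hop 1: (3,0) @ cyc 6  [W]
hop 2: (2,0) @ cyc 7  [W]
hop 3: (1,0) @ cyc 8  [W]

path = [(4,0), (3,0), (2,0), (1,0)]
arrival = 8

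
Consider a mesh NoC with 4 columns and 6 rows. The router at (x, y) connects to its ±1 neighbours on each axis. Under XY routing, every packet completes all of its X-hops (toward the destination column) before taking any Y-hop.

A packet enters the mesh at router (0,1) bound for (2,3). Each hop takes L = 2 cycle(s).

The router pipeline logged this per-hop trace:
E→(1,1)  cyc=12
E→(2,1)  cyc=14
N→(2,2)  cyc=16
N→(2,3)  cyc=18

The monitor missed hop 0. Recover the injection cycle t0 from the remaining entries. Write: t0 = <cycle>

t0 = 10

At hop 1 the cycle is 12; in general cyc_k = t0 + kL.
Subtract one hop: t0 = 12 − 2 = 10.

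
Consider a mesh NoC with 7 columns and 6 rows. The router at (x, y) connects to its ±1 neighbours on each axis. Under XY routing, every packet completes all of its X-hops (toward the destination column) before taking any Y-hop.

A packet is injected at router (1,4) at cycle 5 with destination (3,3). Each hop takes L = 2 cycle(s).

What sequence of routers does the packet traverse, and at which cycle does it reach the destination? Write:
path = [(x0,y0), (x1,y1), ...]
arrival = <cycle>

path = [(1,4), (2,4), (3,4), (3,3)]
arrival = 11

t=5: at (1,4)
t=7: at (2,4) after E
t=9: at (3,4) after E
t=11: at (3,3) after S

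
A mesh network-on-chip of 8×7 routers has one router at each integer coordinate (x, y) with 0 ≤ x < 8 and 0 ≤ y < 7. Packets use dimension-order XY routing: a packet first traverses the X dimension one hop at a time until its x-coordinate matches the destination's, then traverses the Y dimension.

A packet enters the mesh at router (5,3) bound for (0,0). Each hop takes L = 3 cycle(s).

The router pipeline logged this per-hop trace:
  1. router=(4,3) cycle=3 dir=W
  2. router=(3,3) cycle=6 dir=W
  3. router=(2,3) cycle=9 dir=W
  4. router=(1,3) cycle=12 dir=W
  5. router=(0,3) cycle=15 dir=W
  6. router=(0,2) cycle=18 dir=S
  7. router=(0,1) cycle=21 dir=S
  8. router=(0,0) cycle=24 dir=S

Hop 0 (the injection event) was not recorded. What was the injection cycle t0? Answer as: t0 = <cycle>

t0 = 0

The first recorded entry is hop 1 at cycle 3.
So t0 = 3 − 1·3 = 0.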